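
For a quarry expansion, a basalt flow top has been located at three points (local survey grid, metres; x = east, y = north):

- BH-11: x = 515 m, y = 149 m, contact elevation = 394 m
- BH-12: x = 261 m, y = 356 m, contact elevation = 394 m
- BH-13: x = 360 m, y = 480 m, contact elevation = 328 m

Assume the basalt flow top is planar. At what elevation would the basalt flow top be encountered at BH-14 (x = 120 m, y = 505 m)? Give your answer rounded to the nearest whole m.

383 m

Let the plane be z = a·x + b·y + c.
BH-12−BH-11: −254a + 207b = 0;  BH-13−BH-11: −155a + 331b = −66.
Solving gives a = −0.26279, b = −0.32245.
Then c = 394 − a·515 − b·149 = 577.38.
At (120, 505): z = −31.5 − 162.8 + 577.38 = 383.0 m.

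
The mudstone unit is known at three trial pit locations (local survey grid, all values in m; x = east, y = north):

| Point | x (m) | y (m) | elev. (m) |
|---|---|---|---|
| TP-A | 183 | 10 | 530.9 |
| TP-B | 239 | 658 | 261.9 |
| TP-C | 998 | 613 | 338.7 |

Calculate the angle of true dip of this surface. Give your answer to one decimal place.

Two edge vectors: TP-A→TP-B = (56, 648, -269), TP-A→TP-C = (815, 603, -192.2).
Normal n = (TP-A→TP-B) × (TP-A→TP-C) = (37661.4, -208471.8, -494352).
So ∂z/∂x = −n_x/n_z = 0.07618 and ∂z/∂y = −n_y/n_z = −0.42171.
Gradient magnitude |∇z| = √(a² + b²) = √(0.00580 + 0.17784) = 0.42853.
True dip = arctan(0.42853) = 23.2°, dipping toward N (azimuth ≈ 350°).

23.2°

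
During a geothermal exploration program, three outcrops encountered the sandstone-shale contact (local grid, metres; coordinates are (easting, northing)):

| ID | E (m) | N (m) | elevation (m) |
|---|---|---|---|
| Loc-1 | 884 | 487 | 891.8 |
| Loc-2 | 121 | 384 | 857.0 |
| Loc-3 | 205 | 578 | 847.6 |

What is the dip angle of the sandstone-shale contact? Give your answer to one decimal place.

Two edge vectors: Loc-1→Loc-2 = (-763, -103, -34.8), Loc-1→Loc-3 = (-679, 91, -44.2).
Normal n = (Loc-1→Loc-2) × (Loc-1→Loc-3) = (7719.4, -10095.4, -139370).
So ∂z/∂E = −n_x/n_z = 0.05539 and ∂z/∂N = −n_y/n_z = −0.07244.
Gradient magnitude |∇z| = √(a² + b²) = √(0.00307 + 0.00525) = 0.09119.
True dip = arctan(0.09119) = 5.2°, dipping toward NW (azimuth ≈ 323°).

5.2°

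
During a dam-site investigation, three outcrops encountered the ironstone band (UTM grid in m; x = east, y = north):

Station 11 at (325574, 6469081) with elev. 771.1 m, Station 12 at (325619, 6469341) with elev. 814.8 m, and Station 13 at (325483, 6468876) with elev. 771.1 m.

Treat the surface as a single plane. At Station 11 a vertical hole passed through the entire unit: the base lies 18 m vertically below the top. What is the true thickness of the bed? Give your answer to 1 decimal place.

14.9 m

Let the plane be z = a·x + b·y + c.
Station 12−Station 11: 45a + 260b = 43.7;  Station 13−Station 11: −91a − 205b = 0.
Solving gives a = −0.62061, b = 0.27549.
|∇z| = √(a²+b²) = 0.67901, so dip δ = arctan(0.67901) = 34.18°.
True thickness = vertical thickness × cos δ = 18 × cos 34.18° = 14.9 m.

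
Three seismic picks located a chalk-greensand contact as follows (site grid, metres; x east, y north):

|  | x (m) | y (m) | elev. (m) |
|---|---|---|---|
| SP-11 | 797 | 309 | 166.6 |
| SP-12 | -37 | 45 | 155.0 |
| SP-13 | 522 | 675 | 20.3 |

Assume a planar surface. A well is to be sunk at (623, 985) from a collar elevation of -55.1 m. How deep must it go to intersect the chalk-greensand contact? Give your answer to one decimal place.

10.6 m

Two edge vectors: SP-11→SP-12 = (-834, -264, -11.6), SP-11→SP-13 = (-275, 366, -146.3).
Normal n = (SP-11→SP-12) × (SP-11→SP-13) = (42868.8, -118824.2, -377844).
So ∂z/∂x = −n_x/n_z = 0.11346 and ∂z/∂y = −n_y/n_z = −0.31448.
Intercept c from SP-11: 166.6 − 90.42 + 97.17 = 173.35.
At (623, 985): z_contact = 70.68 − 309.76 + 173.35 = -65.73 m.
Depth below ground = -55.1 − (-65.73) = 10.6 m.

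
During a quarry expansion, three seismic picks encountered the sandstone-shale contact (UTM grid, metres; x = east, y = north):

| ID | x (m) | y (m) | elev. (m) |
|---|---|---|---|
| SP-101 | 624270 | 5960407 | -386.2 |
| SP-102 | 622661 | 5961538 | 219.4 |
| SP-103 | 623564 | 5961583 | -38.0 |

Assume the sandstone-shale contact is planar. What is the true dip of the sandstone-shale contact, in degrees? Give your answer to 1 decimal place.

Two edge vectors: SP-101→SP-102 = (-1609, 1131, 605.6), SP-101→SP-103 = (-706, 1176, 348.2).
Normal n = (SP-101→SP-102) × (SP-101→SP-103) = (-318371.4, 132700.2, -1093698).
So ∂z/∂x = −n_x/n_z = −0.29110 and ∂z/∂y = −n_y/n_z = 0.12133.
Gradient magnitude |∇z| = √(a² + b²) = √(0.08474 + 0.01472) = 0.31537.
True dip = arctan(0.31537) = 17.5°, dipping toward ESE (azimuth ≈ 113°).

17.5°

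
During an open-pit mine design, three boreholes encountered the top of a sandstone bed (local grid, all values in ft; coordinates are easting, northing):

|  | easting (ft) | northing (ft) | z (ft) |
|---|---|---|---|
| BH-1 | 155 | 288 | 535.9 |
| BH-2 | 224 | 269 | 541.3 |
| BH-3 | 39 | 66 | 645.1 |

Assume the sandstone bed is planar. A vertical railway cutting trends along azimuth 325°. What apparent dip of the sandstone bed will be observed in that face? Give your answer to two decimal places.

19.44°

Let the plane be z = a·easting + b·northing + c.
BH-2−BH-1: 69a − 19b = 5.4;  BH-3−BH-1: −116a − 222b = 109.2.
Solving gives a = −0.04999, b = −0.46577.
Unit vector along 325° is (sin 325°, cos 325°) = (-0.5736, 0.8192).
Slope in that direction = a·(-0.5736) + b·(0.8192) = −0.35286.
Apparent dip = arctan|0.35286| = 19.44° (true dip is 25.1°, so apparent ≤ true as expected).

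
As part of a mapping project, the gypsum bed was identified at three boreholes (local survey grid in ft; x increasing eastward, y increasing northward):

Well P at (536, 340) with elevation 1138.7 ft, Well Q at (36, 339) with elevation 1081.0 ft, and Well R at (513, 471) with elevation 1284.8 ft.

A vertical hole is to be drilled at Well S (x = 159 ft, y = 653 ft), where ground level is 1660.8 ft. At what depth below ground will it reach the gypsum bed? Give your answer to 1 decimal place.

Two edge vectors: Well P→Well Q = (-500, -1, -57.7), Well P→Well R = (-23, 131, 146.1).
Normal n = (Well P→Well Q) × (Well P→Well R) = (7412.6, 74377.1, -65523).
So ∂z/∂x = −n_x/n_z = 0.11313 and ∂z/∂y = −n_y/n_z = 1.13513.
Intercept c from Well P: 1138.7 − 60.64 − 385.94 = 692.12.
At (159, 653): z_contact = 17.99 + 741.24 + 692.12 = 1451.35 ft.
Depth below ground = 1660.8 − 1451.35 = 209.5 ft.

209.5 ft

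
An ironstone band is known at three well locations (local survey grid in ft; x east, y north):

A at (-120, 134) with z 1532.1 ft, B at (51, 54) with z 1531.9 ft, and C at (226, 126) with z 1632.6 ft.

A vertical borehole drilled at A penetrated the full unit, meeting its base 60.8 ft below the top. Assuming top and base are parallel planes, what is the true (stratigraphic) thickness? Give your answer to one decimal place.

49.3 ft

Two edge vectors: A→B = (171, -80, -0.2), A→C = (346, -8, 100.5).
Normal n = (A→B) × (A→C) = (-8041.6, -17254.7, 26312).
So ∂z/∂x = −n_x/n_z = 0.30562 and ∂z/∂y = −n_y/n_z = 0.65577.
|∇z| = √(a²+b²) = 0.72349, so dip δ = arctan(0.72349) = 35.89°.
True thickness = vertical thickness × cos δ = 60.8 × cos 35.89° = 49.3 ft.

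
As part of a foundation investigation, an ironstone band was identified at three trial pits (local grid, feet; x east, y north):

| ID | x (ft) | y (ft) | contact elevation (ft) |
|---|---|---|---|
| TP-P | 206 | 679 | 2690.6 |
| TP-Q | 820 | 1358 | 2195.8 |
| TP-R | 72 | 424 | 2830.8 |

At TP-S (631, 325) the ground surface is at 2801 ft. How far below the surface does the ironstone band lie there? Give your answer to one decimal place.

204.4 ft

Let the plane be z = a·x + b·y + c.
TP-Q−TP-P: 614a + 679b = −494.8;  TP-R−TP-P: −134a − 255b = 140.2.
Solving gives a = −0.472344, b = −0.301592.
Then c = 2690.6 − a·206 − b·679 = 2992.68.
At (631, 325): z_contact = −298.05 − 98.02 + 2992.68 = 2596.62 ft.
Depth below ground = 2801 − 2596.62 = 204.4 ft.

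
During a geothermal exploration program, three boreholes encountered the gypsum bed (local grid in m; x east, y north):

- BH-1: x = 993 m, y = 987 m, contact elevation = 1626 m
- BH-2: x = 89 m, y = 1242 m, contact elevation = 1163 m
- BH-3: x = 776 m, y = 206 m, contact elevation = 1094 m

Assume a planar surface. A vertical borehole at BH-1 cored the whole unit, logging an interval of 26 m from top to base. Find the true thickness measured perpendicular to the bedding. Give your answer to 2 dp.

Let the plane be z = a·x + b·y + c.
BH-2−BH-1: −904a + 255b = −463;  BH-3−BH-1: −217a − 781b = −532.
Solving gives a = 0.65313, b = 0.49971.
|∇z| = √(a²+b²) = 0.82236, so dip δ = arctan(0.82236) = 39.43°.
True thickness = vertical thickness × cos δ = 26 × cos 39.43° = 20.08 m.

20.08 m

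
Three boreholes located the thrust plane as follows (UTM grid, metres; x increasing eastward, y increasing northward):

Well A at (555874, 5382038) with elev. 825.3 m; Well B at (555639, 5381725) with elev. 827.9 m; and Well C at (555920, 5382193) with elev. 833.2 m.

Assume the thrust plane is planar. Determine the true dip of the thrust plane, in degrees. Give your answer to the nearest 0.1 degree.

Let the plane be z = a·x + b·y + c.
Well B−Well A: −235a − 313b = 2.6;  Well C−Well A: 46a + 155b = 7.9.
Solving gives a = −0.13055, b = 0.08971.
Gradient magnitude |∇z| = √(a² + b²) = √(0.01704 + 0.00805) = 0.15841.
True dip = arctan(0.15841) = 9.0°, dipping toward SE (azimuth ≈ 124°).

9.0°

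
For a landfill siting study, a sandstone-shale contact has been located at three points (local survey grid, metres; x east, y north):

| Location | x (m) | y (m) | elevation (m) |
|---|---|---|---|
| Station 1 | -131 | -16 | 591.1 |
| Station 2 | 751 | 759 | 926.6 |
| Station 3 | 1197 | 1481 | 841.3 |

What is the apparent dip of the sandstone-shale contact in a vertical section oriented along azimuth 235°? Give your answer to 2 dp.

Two edge vectors: Station 1→Station 2 = (882, 775, 335.5), Station 1→Station 3 = (1328, 1497, 250.2).
Normal n = (Station 1→Station 2) × (Station 1→Station 3) = (-308338.5, 224867.6, 291154).
So ∂z/∂x = −n_x/n_z = 1.05902 and ∂z/∂y = −n_y/n_z = −0.77233.
Unit vector along 235° is (sin 235°, cos 235°) = (-0.8192, -0.5736).
Slope in that direction = a·(-0.8192) + b·(-0.5736) = −0.42451.
Apparent dip = arctan|0.42451| = 23.00° (true dip is 52.7°, so apparent ≤ true as expected).

23.00°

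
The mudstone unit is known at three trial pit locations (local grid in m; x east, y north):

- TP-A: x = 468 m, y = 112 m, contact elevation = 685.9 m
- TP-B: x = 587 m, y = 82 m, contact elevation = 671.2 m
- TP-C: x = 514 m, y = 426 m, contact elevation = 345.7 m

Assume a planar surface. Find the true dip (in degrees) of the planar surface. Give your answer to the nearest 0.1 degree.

Two edge vectors: TP-A→TP-B = (119, -30, -14.7), TP-A→TP-C = (46, 314, -340.2).
Normal n = (TP-A→TP-B) × (TP-A→TP-C) = (14821.8, 39807.6, 38746).
So ∂z/∂x = −n_x/n_z = −0.38254 and ∂z/∂y = −n_y/n_z = −1.02740.
Gradient magnitude |∇z| = √(a² + b²) = √(0.14633 + 1.05555) = 1.09630.
True dip = arctan(1.09630) = 47.6°, dipping toward NNE (azimuth ≈ 020°).

47.6°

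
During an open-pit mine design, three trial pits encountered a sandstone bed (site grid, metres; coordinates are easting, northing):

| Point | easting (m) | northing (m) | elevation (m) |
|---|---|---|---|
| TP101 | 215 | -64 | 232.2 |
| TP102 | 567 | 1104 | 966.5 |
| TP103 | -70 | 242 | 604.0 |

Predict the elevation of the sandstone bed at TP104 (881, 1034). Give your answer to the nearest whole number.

763 m

Let the plane be z = a·easting + b·northing + c.
TP102−TP101: 352a + 1168b = 734.3;  TP103−TP101: −285a + 306b = 371.8.
Solving gives a = −0.47565, b = 0.77203.
Then c = 232.2 − a·215 − b·-64 = 383.87.
At (881, 1034): z = −419.0 + 798.3 + 383.87 = 763.1 m.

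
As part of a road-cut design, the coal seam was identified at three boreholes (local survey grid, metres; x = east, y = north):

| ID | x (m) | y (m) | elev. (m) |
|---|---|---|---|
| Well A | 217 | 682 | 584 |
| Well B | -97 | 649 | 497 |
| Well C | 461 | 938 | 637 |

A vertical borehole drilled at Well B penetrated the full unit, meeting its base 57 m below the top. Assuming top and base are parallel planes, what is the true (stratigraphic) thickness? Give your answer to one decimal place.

Two edge vectors: Well A→Well B = (-314, -33, -87), Well A→Well C = (244, 256, 53).
Normal n = (Well A→Well B) × (Well A→Well C) = (20523, -4586, -72332).
So ∂z/∂x = −n_x/n_z = 0.28373 and ∂z/∂y = −n_y/n_z = −0.06340.
|∇z| = √(a²+b²) = 0.29073, so dip δ = arctan(0.29073) = 16.21°.
True thickness = vertical thickness × cos δ = 57 × cos 16.21° = 54.7 m.

54.7 m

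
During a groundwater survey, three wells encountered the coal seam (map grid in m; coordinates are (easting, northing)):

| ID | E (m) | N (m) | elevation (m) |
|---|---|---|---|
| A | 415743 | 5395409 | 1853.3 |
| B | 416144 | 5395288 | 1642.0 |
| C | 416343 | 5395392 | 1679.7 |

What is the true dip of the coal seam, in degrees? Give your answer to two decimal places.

Let the plane be z = a·E + b·N + c.
B−A: 401a − 121b = −211.3;  C−A: 600a − 17b = −173.6.
Solving gives a = −0.26471, b = 0.86901.
Gradient magnitude |∇z| = √(a² + b²) = √(0.07007 + 0.75519) = 0.90844.
True dip = arctan(0.90844) = 42.25°, dipping toward SSE (azimuth ≈ 163°).

42.25°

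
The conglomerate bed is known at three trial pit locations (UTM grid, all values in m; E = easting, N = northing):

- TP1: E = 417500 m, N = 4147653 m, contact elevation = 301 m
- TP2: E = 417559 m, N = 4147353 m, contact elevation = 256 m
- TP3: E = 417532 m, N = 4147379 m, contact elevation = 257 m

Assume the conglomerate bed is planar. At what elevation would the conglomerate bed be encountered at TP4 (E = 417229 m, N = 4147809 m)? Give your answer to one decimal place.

292.6 m

Let the plane be z = a·E + b·N + c.
TP2−TP1: 59a − 300b = −45;  TP3−TP1: 32a − 274b = −44.
Solving gives a = 0.132500761, b = 0.176058483.
Then c = 301 − a·417500 − b·4147653 = −785247.56.
At (417229, 4147809): z = 55283.2 + 730257.0 − 785247.56 = 292.6 m.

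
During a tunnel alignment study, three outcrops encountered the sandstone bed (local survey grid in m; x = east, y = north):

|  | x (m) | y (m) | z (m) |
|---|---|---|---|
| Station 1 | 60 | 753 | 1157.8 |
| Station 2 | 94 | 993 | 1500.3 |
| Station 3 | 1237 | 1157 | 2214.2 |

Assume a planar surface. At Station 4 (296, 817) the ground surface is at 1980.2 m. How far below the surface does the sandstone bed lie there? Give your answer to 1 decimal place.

633.8 m

Let the plane be z = a·x + b·y + c.
Station 2−Station 1: 34a + 240b = 342.5;  Station 3−Station 1: 1177a + 404b = 1056.4.
Solving gives a = 0.428534, b = 1.366374.
Then c = 1157.8 − a·60 − b·753 = 103.21.
At (296, 817): z_contact = 126.85 + 1116.33 + 103.21 = 1346.38 m.
Depth below ground = 1980.2 − 1346.38 = 633.8 m.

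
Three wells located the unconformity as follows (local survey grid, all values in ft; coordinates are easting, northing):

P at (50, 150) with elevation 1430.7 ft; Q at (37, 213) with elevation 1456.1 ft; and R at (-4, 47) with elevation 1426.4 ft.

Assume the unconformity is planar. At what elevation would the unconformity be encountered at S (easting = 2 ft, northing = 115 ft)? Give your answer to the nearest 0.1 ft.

Let the plane be z = a·easting + b·northing + c.
Q−P: −13a + 63b = 25.4;  R−P: −54a − 103b = −4.3.
Solving gives a = −0.49468, b = 0.30110.
Then c = 1430.7 − a·50 − b·150 = 1410.27.
At (2, 115): z = −1.0 + 34.6 + 1410.27 = 1443.9 ft.

1443.9 ft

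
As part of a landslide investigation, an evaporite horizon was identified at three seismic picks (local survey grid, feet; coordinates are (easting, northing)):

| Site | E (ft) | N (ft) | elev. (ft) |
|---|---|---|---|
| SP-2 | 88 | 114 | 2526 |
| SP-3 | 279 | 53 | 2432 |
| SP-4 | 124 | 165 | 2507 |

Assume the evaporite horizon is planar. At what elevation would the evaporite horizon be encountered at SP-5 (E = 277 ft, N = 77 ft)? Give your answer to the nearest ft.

Two edge vectors: SP-2→SP-3 = (191, -61, -94), SP-2→SP-4 = (36, 51, -19).
Normal n = (SP-2→SP-3) × (SP-2→SP-4) = (5953, 245, 11937).
So ∂z/∂E = −n_x/n_z = −0.49870 and ∂z/∂N = −n_y/n_z = −0.02052.
Intercept c from SP-2: 2526 + 43.89 + 2.34 = 2572.23.
At (277, 77): z = −138.1 − 1.6 + 2572.23 = 2432.5 ft.

2433 ft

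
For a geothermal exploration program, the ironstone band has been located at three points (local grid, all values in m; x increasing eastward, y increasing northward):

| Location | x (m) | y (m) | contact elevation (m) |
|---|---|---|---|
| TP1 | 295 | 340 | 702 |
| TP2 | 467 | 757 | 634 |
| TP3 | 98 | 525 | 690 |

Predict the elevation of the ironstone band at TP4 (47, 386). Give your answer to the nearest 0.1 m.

712.2 m

Let the plane be z = a·x + b·y + c.
TP2−TP1: 172a + 417b = −68;  TP3−TP1: −197a + 185b = −12.
Solving gives a = −0.06647, b = −0.13565.
Then c = 702 − a·295 − b·340 = 767.73.
At (47, 386): z = −3.1 − 52.4 + 767.73 = 712.2 m.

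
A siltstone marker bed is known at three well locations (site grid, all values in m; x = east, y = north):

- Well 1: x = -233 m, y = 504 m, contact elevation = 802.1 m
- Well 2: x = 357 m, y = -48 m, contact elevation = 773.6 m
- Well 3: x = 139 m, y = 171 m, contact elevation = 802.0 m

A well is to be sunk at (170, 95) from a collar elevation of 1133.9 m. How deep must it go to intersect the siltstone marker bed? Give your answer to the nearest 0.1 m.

Two edge vectors: Well 1→Well 2 = (590, -552, -28.5), Well 1→Well 3 = (372, -333, -0.1).
Normal n = (Well 1→Well 2) × (Well 1→Well 3) = (-9435.3, -10543, 8874).
So ∂z/∂x = −n_x/n_z = 1.06325 and ∂z/∂y = −n_y/n_z = 1.18808.
Intercept c from Well 1: 802.1 + 247.74 − 598.79 = 451.05.
At (170, 95): z_contact = 180.75 + 112.87 + 451.05 = 744.67 m.
Depth below ground = 1133.9 − 744.67 = 389.2 m.

389.2 m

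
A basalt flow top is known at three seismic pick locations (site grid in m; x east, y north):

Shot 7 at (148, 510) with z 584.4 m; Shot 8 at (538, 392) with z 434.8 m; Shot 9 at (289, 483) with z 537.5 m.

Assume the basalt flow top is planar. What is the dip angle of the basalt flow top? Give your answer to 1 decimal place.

Two edge vectors: Shot 7→Shot 8 = (390, -118, -149.6), Shot 7→Shot 9 = (141, -27, -46.9).
Normal n = (Shot 7→Shot 8) × (Shot 7→Shot 9) = (1495, -2802.6, 6108).
So ∂z/∂x = −n_x/n_z = −0.24476 and ∂z/∂y = −n_y/n_z = 0.45884.
Gradient magnitude |∇z| = √(a² + b²) = √(0.05991 + 0.21053) = 0.52004.
True dip = arctan(0.52004) = 27.5°, dipping toward SSE (azimuth ≈ 152°).

27.5°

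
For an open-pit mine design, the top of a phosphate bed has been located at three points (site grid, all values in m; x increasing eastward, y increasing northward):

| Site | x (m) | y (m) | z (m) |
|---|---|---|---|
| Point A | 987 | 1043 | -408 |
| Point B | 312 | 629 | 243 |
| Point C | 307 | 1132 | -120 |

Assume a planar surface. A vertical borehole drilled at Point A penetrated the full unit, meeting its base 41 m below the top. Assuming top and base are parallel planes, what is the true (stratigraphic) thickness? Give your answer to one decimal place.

Let the plane be z = a·x + b·y + c.
Point B−Point A: −675a − 414b = 651;  Point C−Point A: −680a + 89b = 288.
Solving gives a = −0.51866, b = −0.72683.
|∇z| = √(a²+b²) = 0.89291, so dip δ = arctan(0.89291) = 41.76°.
True thickness = vertical thickness × cos δ = 41 × cos 41.76° = 30.6 m.

30.6 m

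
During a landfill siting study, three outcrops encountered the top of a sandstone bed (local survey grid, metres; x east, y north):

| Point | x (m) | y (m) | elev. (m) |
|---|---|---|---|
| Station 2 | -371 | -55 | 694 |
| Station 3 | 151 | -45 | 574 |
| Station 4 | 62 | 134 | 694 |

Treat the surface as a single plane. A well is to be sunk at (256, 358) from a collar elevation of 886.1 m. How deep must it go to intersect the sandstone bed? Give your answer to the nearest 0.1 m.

Let the plane be z = a·x + b·y + c.
Station 3−Station 2: 522a + 10b = −120;  Station 4−Station 2: 433a + 189b = 0.
Solving gives a = −0.24044, b = 0.55084.
Then c = 694 − a·-371 − b·-55 = 635.09.
At (256, 358): z_contact = −61.55 + 197.20 + 635.09 = 770.74 m.
Depth below ground = 886.1 − 770.74 = 115.4 m.

115.4 m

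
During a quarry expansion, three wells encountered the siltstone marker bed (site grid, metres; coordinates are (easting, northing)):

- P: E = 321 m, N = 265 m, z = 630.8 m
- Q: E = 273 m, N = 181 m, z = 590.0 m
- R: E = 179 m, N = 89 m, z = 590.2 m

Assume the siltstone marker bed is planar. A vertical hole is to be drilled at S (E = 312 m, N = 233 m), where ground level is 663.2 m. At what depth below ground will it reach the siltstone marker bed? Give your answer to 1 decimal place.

58.0 m

Two edge vectors: P→Q = (-48, -84, -40.8), P→R = (-142, -176, -40.6).
Normal n = (P→Q) × (P→R) = (-3770.4, 3844.8, -3480).
So ∂z/∂E = −n_x/n_z = −1.08345 and ∂z/∂N = −n_y/n_z = 1.10483.
Intercept c from P: 630.8 + 347.79 − 292.78 = 685.81.
At (312, 233): z_contact = −338.04 + 257.42 + 685.81 = 605.20 m.
Depth below ground = 663.2 − 605.20 = 58.0 m.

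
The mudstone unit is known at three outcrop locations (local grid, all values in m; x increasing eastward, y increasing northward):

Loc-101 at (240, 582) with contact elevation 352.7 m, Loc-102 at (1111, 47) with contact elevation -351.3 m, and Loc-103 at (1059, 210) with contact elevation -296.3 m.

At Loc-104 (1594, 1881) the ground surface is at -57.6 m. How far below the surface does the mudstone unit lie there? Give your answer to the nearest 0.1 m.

Let the plane be z = a·x + b·y + c.
Loc-102−Loc-101: 871a − 535b = −704;  Loc-103−Loc-101: 819a − 372b = −649.
Solving gives a = −0.747479, b = 0.098964.
Then c = 352.7 − a·240 − b·582 = 474.50.
At (1594, 1881): z_contact = −1191.48 + 186.15 + 474.50 = -530.83 m.
Depth below ground = -57.6 − (-530.83) = 473.2 m.

473.2 m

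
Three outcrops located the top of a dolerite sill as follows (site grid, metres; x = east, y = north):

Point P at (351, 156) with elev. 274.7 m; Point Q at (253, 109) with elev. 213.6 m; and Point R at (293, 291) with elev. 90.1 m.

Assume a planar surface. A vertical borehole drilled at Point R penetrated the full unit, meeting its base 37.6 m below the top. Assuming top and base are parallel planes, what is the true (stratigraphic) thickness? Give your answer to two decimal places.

21.87 m

Two edge vectors: Point P→Point Q = (-98, -47, -61.1), Point P→Point R = (-58, 135, -184.6).
Normal n = (Point P→Point Q) × (Point P→Point R) = (16924.7, -14547, -15956).
So ∂z/∂x = −n_x/n_z = 1.06071 and ∂z/∂y = −n_y/n_z = −0.91169.
|∇z| = √(a²+b²) = 1.39868, so dip δ = arctan(1.39868) = 54.44°.
True thickness = vertical thickness × cos δ = 37.6 × cos 54.44° = 21.87 m.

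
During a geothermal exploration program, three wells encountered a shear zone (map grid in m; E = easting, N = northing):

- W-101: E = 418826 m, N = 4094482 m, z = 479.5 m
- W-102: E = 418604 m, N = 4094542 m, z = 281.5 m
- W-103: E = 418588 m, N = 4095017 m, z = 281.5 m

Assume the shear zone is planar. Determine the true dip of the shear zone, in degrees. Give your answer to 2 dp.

42.01°

Let the plane be z = a·E + b·N + c.
W-102−W-101: −222a + 60b = −198;  W-103−W-101: −238a + 535b = −198.
Solving gives a = 0.90009, b = 0.03032.
Gradient magnitude |∇z| = √(a² + b²) = √(0.81016 + 0.00092) = 0.90060.
True dip = arctan(0.90060) = 42.01°, dipping toward W (azimuth ≈ 268°).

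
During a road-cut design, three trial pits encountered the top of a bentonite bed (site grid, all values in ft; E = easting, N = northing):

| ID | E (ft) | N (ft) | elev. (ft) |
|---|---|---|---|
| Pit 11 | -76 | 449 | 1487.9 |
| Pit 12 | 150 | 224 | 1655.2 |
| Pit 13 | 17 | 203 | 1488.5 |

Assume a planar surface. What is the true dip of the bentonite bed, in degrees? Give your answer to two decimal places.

Two edge vectors: Pit 11→Pit 12 = (226, -225, 167.3), Pit 11→Pit 13 = (93, -246, 0.6).
Normal n = (Pit 11→Pit 12) × (Pit 11→Pit 13) = (41020.8, 15423.3, -34671).
So ∂z/∂E = −n_x/n_z = 1.18314 and ∂z/∂N = −n_y/n_z = 0.44485.
Gradient magnitude |∇z| = √(a² + b²) = √(1.39983 + 0.19789) = 1.26401.
True dip = arctan(1.26401) = 51.65°, dipping toward WSW (azimuth ≈ 249°).

51.65°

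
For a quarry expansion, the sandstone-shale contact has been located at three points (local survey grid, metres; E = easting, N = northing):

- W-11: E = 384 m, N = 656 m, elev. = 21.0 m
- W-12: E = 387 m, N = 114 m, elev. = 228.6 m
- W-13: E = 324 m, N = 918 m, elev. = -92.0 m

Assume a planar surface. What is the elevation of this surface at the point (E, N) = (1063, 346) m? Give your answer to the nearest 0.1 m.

Let the plane be z = a·E + b·N + c.
W-12−W-11: 3a − 542b = 207.6;  W-13−W-11: −60a + 262b = −113.
Solving gives a = 0.216008, b = −0.381830.
Then c = 21 − a·384 − b·656 = 188.53.
At (1063, 346): z = 229.6 − 132.1 + 188.53 = 286.0 m.

286.0 m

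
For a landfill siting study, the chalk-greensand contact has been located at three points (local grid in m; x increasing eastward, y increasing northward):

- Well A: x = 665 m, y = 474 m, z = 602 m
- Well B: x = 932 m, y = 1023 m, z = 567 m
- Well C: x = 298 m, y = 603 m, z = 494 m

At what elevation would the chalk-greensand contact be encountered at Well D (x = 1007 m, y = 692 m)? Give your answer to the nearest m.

Two edge vectors: Well A→Well B = (267, 549, -35), Well A→Well C = (-367, 129, -108).
Normal n = (Well A→Well B) × (Well A→Well C) = (-54777, 41681, 235926).
So ∂z/∂x = −n_x/n_z = 0.23218 and ∂z/∂y = −n_y/n_z = −0.17667.
Intercept c from Well A: 602 − 154.40 + 83.74 = 531.34.
At (1007, 692): z = 233.8 − 122.3 + 531.34 = 642.9 m.

643 m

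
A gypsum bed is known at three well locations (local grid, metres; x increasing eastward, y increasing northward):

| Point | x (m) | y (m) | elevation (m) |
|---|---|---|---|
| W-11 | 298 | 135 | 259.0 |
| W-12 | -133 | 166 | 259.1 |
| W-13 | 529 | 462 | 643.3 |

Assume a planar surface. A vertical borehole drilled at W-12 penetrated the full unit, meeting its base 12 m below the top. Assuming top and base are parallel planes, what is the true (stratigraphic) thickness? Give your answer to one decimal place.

8.0 m

Two edge vectors: W-11→W-12 = (-431, 31, 0.1), W-11→W-13 = (231, 327, 384.3).
Normal n = (W-11→W-12) × (W-11→W-13) = (11880.6, 165656.4, -148098).
So ∂z/∂x = −n_x/n_z = 0.08022 and ∂z/∂y = −n_y/n_z = 1.11856.
|∇z| = √(a²+b²) = 1.12143, so dip δ = arctan(1.12143) = 48.28°.
True thickness = vertical thickness × cos δ = 12 × cos 48.28° = 8.0 m.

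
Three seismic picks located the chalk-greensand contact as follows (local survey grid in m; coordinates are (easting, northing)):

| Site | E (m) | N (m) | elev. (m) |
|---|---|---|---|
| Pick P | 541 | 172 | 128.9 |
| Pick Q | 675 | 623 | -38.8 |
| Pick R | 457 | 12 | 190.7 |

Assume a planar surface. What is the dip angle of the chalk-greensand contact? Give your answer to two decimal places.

Two edge vectors: Pick P→Pick Q = (134, 451, -167.7), Pick P→Pick R = (-84, -160, 61.8).
Normal n = (Pick P→Pick Q) × (Pick P→Pick R) = (1039.8, 5805.6, 16444).
So ∂z/∂E = −n_x/n_z = −0.06323 and ∂z/∂N = −n_y/n_z = −0.35305.
Gradient magnitude |∇z| = √(a² + b²) = √(0.00400 + 0.12465) = 0.35867.
True dip = arctan(0.35867) = 19.73°, dipping toward N (azimuth ≈ 010°).

19.73°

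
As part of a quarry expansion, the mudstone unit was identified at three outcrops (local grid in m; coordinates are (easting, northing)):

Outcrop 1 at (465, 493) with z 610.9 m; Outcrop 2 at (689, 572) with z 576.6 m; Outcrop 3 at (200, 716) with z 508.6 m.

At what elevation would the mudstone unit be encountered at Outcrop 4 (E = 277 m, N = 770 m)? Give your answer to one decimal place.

484.7 m

Let the plane be z = a·E + b·N + c.
Outcrop 2−Outcrop 1: 224a + 79b = −34.3;  Outcrop 3−Outcrop 1: −265a + 223b = −102.3.
Solving gives a = 0.00611, b = −0.45149.
Then c = 610.9 − a·465 − b·493 = 830.65.
At (277, 770): z = 1.7 − 347.6 + 830.65 = 484.7 m.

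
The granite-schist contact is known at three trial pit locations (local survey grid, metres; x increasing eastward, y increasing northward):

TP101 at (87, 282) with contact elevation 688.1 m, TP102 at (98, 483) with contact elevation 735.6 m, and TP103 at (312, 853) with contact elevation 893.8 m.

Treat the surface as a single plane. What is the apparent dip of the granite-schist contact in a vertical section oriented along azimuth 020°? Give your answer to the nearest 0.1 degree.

18.2°

Two edge vectors: TP101→TP102 = (11, 201, 47.5), TP101→TP103 = (225, 571, 205.7).
Normal n = (TP101→TP102) × (TP101→TP103) = (14223.2, 8424.8, -38944).
So ∂z/∂x = −n_x/n_z = 0.36522 and ∂z/∂y = −n_y/n_z = 0.21633.
Unit vector along 020° is (sin 20°, cos 20°) = (0.3420, 0.9397).
Slope in that direction = a·(0.3420) + b·(0.9397) = 0.32820.
Apparent dip = arctan|0.32820| = 18.2° (true dip is 23.0°, so apparent ≤ true as expected).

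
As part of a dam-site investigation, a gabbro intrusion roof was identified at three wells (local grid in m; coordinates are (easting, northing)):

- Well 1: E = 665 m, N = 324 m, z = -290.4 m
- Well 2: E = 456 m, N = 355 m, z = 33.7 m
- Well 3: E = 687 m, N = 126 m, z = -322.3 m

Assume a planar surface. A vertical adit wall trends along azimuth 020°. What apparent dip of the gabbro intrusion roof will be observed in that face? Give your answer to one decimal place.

28.4°

Let the plane be z = a·E + b·N + c.
Well 2−Well 1: −209a + 31b = 324.1;  Well 3−Well 1: 22a − 198b = −31.9.
Solving gives a = −1.55241, b = −0.01138.
Unit vector along 020° is (sin 20°, cos 20°) = (0.3420, 0.9397).
Slope in that direction = a·(0.3420) + b·(0.9397) = −0.54165.
Apparent dip = arctan|0.54165| = 28.4° (true dip is 57.2°, so apparent ≤ true as expected).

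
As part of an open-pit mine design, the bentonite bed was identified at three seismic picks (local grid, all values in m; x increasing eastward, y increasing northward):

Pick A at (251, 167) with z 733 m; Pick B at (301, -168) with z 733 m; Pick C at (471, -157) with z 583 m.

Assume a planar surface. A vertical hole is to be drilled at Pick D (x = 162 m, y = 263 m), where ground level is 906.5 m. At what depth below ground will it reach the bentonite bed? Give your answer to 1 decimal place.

Two edge vectors: Pick A→Pick B = (50, -335, 0), Pick A→Pick C = (220, -324, -150).
Normal n = (Pick A→Pick B) × (Pick A→Pick C) = (50250, 7500, 57500).
So ∂z/∂x = −n_x/n_z = −0.87391 and ∂z/∂y = −n_y/n_z = −0.13043.
Intercept c from Pick A: 733 + 219.35 + 21.78 = 974.13.
At (162, 263): z_contact = −141.57 − 34.30 + 974.13 = 798.26 m.
Depth below ground = 906.5 − 798.26 = 108.2 m.

108.2 m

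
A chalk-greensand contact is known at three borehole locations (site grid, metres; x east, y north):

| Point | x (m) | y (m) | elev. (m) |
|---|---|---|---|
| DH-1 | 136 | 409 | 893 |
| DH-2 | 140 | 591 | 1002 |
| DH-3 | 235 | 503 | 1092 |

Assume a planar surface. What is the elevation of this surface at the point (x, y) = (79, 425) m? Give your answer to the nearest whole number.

Two edge vectors: DH-1→DH-2 = (4, 182, 109), DH-1→DH-3 = (99, 94, 199).
Normal n = (DH-1→DH-2) × (DH-1→DH-3) = (25972, 9995, -17642).
So ∂z/∂x = −n_x/n_z = 1.47217 and ∂z/∂y = −n_y/n_z = 0.56655.
Intercept c from DH-1: 893 − 200.21 − 231.72 = 461.07.
At (79, 425): z = 116.3 + 240.8 + 461.07 = 818.2 m.

818 m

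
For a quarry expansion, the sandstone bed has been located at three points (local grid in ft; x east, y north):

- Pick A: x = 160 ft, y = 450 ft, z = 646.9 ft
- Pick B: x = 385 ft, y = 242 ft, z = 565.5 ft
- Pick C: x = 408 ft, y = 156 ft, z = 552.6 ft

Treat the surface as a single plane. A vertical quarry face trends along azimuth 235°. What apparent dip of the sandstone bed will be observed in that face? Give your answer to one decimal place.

Let the plane be z = a·x + b·y + c.
Pick B−Pick A: 225a − 208b = −81.4;  Pick C−Pick A: 248a − 294b = −94.3.
Solving gives a = −0.29639, b = 0.07073.
Unit vector along 235° is (sin 235°, cos 235°) = (-0.8192, -0.5736).
Slope in that direction = a·(-0.8192) + b·(-0.5736) = 0.20222.
Apparent dip = arctan|0.20222| = 11.4° (true dip is 16.9°, so apparent ≤ true as expected).

11.4°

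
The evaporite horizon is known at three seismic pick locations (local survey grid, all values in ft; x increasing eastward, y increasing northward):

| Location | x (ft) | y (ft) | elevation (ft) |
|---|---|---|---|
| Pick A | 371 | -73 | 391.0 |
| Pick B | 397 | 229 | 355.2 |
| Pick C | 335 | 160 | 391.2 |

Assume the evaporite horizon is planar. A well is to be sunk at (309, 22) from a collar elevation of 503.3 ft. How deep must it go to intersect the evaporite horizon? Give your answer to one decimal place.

Let the plane be z = a·x + b·y + c.
Pick B−Pick A: 26a + 302b = −35.8;  Pick C−Pick A: −36a + 233b = 0.2.
Solving gives a = −0.49627, b = −0.07582.
Then c = 391 − a·371 − b·-73 = 569.58.
At (309, 22): z_contact = −153.35 − 1.67 + 569.58 = 414.57 ft.
Depth below ground = 503.3 − 414.57 = 88.7 ft.

88.7 ft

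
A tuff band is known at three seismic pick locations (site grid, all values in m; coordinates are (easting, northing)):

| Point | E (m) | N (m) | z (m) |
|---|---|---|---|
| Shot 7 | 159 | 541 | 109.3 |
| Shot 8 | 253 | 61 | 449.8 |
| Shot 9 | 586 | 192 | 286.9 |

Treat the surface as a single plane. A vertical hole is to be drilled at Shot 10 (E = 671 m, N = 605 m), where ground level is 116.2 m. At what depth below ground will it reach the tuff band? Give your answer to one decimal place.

154.6 m

Let the plane be z = a·E + b·N + c.
Shot 8−Shot 7: 94a − 480b = 340.5;  Shot 9−Shot 7: 427a − 349b = 177.6.
Solving gives a = −0.19510, b = −0.74758.
Then c = 109.3 − a·159 − b·541 = 544.76.
At (671, 605): z_contact = −130.91 − 452.29 + 544.76 = -38.43 m.
Depth below ground = 116.2 − (-38.43) = 154.6 m.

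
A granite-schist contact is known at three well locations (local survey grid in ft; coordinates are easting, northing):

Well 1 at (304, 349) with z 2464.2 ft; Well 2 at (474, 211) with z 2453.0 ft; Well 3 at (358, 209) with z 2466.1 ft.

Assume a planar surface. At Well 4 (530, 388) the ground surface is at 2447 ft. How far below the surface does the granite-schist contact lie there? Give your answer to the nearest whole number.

10 ft

Two edge vectors: Well 1→Well 2 = (170, -138, -11.2), Well 1→Well 3 = (54, -140, 1.9).
Normal n = (Well 1→Well 2) × (Well 1→Well 3) = (-1830.2, -927.8, -16348).
So ∂z/∂easting = −n_x/n_z = −0.11195 and ∂z/∂northing = −n_y/n_z = −0.05675.
Intercept c from Well 1: 2464.2 + 34.03 + 19.81 = 2518.04.
At (530, 388): z_contact = −59.3 − 22.0 + 2518.04 = 2436.7 ft.
Depth below ground = 2447 − 2436.7 = 10 ft.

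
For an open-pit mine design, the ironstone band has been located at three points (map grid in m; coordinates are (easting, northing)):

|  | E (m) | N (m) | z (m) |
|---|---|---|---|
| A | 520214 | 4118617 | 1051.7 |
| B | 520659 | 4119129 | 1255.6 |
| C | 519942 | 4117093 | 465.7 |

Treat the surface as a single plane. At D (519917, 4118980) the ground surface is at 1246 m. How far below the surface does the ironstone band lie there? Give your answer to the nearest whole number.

Let the plane be z = a·E + b·N + c.
B−A: 445a + 512b = 203.9;  C−A: −272a − 1524b = −586.
Solving gives a = 0.01987620, b = 0.38096698.
Then c = 1051.7 − a·520214 − b·4118617 = −1578345.25.
At (519917, 4118980): z_contact = 10334.0 + 1569195.4 − 1578345.25 = 1184.1 m.
Depth below ground = 1246 − 1184.1 = 62 m.

62 m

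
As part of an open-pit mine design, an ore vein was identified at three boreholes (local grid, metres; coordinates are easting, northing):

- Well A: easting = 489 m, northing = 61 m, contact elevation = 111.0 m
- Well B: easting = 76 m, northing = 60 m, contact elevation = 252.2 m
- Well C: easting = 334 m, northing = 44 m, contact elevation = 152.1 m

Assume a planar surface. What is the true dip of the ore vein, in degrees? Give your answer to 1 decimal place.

Two edge vectors: Well A→Well B = (-413, -1, 141.2), Well A→Well C = (-155, -17, 41.1).
Normal n = (Well A→Well B) × (Well A→Well C) = (2359.3, -4911.7, 6866).
So ∂z/∂easting = −n_x/n_z = −0.34362 and ∂z/∂northing = −n_y/n_z = 0.71537.
Gradient magnitude |∇z| = √(a² + b²) = √(0.11808 + 0.51175) = 0.79361.
True dip = arctan(0.79361) = 38.4°, dipping toward SSE (azimuth ≈ 154°).

38.4°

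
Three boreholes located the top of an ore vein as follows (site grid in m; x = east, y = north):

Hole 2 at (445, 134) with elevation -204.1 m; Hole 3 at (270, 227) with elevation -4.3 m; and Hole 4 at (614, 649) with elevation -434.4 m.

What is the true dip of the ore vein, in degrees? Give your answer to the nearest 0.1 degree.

49.6°

Two edge vectors: Hole 2→Hole 3 = (-175, 93, 199.8), Hole 2→Hole 4 = (169, 515, -230.3).
Normal n = (Hole 2→Hole 3) × (Hole 2→Hole 4) = (-124314.9, -6536.3, -105842).
So ∂z/∂x = −n_x/n_z = −1.17453 and ∂z/∂y = −n_y/n_z = −0.06176.
Gradient magnitude |∇z| = √(a² + b²) = √(1.37953 + 0.00381) = 1.17616.
True dip = arctan(1.17616) = 49.6°, dipping toward E (azimuth ≈ 087°).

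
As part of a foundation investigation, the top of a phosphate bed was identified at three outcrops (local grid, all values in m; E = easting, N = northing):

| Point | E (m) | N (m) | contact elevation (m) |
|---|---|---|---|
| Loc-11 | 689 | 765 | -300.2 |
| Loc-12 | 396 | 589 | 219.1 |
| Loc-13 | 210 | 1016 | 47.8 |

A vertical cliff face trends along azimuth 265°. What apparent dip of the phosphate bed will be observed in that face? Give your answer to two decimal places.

Let the plane be z = a·E + b·N + c.
Loc-12−Loc-11: −293a − 176b = 519.3;  Loc-13−Loc-11: −479a + 251b = 348.
Solving gives a = −1.21378, b = −0.92989.
Unit vector along 265° is (sin 265°, cos 265°) = (-0.9962, -0.0872).
Slope in that direction = a·(-0.9962) + b·(-0.0872) = 1.29021.
Apparent dip = arctan|1.29021| = 52.22° (true dip is 56.8°, so apparent ≤ true as expected).

52.22°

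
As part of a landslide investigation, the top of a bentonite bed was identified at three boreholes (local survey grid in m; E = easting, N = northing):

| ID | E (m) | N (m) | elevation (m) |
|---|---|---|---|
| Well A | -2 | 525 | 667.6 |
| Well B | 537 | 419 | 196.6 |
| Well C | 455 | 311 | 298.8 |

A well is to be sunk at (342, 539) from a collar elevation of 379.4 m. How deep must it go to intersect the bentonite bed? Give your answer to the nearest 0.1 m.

32.5 m

Two edge vectors: Well A→Well B = (539, -106, -471), Well A→Well C = (457, -214, -368.8).
Normal n = (Well A→Well B) × (Well A→Well C) = (-61701.2, -16463.8, -66904).
So ∂z/∂E = −n_x/n_z = −0.92223 and ∂z/∂N = −n_y/n_z = −0.24608.
Intercept c from Well A: 667.6 − 1.84 + 129.19 = 794.95.
At (342, 539): z_contact = −315.40 − 132.64 + 794.95 = 346.91 m.
Depth below ground = 379.4 − 346.91 = 32.5 m.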